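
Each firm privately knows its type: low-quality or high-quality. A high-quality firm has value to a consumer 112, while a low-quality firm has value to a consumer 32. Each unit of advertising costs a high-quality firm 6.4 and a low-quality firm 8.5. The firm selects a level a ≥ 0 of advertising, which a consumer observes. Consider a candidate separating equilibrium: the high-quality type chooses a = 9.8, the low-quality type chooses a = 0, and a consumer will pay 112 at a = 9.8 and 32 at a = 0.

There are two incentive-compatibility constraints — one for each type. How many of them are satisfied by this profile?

2

Low-quality type: stay at 0 → 32; mimic → 112 − 8.5 × 9.8 = 28.7. IC holds (32 ≥ 28.7).
High-quality type: signal → 112 − 6.4 × 9.8 = 49.28; deviate to 0 → 32. IC holds (49.28 ≥ 32).
2 of 2 constraints hold, so this is a separating equilibrium.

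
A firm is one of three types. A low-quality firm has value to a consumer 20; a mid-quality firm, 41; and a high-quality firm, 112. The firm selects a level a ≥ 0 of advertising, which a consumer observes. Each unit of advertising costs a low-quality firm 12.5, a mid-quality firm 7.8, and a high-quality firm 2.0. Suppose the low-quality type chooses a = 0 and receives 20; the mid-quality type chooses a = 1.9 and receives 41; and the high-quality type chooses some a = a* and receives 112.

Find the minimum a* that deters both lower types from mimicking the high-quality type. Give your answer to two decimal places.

11.00

Low-quality type (on-path payoff 20) won't mimic when 20 ≥ 112 − 12.5·a*, i.e. a* ≥ 7.36.
Mid-quality type (on-path payoff 41 − 7.8×1.9 = 26.18) won't mimic when 26.18 ≥ 112 − 7.8·a*, i.e. a* ≥ 11.00.
Both must hold, so a* = max(7.36, 11.00) = 11.00. The mid-quality type's constraint binds.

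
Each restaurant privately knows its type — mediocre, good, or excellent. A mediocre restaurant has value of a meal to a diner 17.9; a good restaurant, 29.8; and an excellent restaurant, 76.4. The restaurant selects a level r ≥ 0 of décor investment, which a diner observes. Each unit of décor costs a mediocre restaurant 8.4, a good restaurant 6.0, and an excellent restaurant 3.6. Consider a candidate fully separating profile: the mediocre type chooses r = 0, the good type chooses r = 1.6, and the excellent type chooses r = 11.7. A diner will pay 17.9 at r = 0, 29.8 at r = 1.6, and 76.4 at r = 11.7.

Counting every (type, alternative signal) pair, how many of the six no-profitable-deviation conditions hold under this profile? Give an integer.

6

Excellent (own payoff 76.4 − 3.6×11.7 = 34.28): to r=0 gives 17.9 → no gain ✓; to r=1.6 gives 29.8 − 3.6×1.6 = 24.04 → no gain ✓.
Good (own payoff 29.8 − 6.0×1.6 = 20.2): to r=0 gives 17.9 → no gain ✓; to r=11.7 gives 76.4 − 6.0×11.7 = 6.2 → no gain ✓.
Mediocre (own payoff 17.9): to r=1.6 gives 29.8 − 8.4×1.6 = 16.36 → no gain ✓; to r=11.7 gives 76.4 − 8.4×11.7 = -21.88 → no gain ✓.
6 of the 6 constraints hold; this profile is a separating equilibrium.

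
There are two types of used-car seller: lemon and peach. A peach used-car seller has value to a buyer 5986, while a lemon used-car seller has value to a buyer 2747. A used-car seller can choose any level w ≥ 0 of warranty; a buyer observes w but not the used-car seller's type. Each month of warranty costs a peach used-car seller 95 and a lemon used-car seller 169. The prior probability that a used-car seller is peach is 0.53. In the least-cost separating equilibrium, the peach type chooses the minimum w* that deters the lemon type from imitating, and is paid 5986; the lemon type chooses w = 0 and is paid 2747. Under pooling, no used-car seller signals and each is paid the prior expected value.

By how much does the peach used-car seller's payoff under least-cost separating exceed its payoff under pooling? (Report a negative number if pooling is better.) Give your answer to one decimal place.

-298.4

Least-cost separating signal: w* solves 2747 = 5986 − 169·w*, so w* = (5986 − 2747)/169 ≈ 19.1657.
Peach type's separating payoff: 5986 − 95 × w* = 5986 − 95 × (5986 − 2747)/169 = 5986 − 307705/169 ≈ 4165.260.
Pooling payoff: 0.53 × 5986 + 0.47 × 2747 = 4463.67.
Difference: 4165.260 − 4463.67 = -298.41, i.e. -298.4 to one decimal place.
The peach type would prefer the pooling outcome.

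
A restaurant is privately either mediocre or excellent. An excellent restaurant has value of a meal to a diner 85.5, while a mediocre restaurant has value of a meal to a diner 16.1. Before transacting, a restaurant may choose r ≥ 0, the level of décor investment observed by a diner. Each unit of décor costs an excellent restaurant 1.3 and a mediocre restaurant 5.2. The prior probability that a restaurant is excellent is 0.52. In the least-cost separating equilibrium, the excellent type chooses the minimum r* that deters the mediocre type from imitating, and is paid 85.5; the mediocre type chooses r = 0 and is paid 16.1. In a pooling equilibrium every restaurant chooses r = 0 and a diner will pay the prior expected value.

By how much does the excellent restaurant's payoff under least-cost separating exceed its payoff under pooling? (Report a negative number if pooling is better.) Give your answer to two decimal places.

15.96

Least-cost separating signal: r* solves 16.1 = 85.5 − 5.2·r*, so r* = (85.5 − 16.1)/5.2 ≈ 13.3462.
Excellent type's separating payoff: 85.5 − 1.3 × r* = 85.5 − 1.3 × (85.5 − 16.1)/5.2 = 85.5 − 90.22/5.2 = 68.15.
Pooling payoff: 0.52 × 85.5 + 0.48 × 16.1 = 52.188.
Difference: 68.15 − 52.188 = 15.962, i.e. 15.96 to two decimal places.
The excellent type prefers to separate.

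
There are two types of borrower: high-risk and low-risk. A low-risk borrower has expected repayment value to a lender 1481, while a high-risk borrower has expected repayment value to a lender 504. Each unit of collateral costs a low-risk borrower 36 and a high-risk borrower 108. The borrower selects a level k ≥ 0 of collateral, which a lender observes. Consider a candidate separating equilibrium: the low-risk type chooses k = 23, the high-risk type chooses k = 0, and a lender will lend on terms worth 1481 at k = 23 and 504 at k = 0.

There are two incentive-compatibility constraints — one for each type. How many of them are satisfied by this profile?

2

High-risk type: stay at 0 → 504; mimic → 1481 − 108 × 23 = -1003. IC holds (504 ≥ -1003).
Low-risk type: signal → 1481 − 36 × 23 = 653; deviate to 0 → 504. IC holds (653 ≥ 504).
2 of 2 constraints hold, so this is a separating equilibrium.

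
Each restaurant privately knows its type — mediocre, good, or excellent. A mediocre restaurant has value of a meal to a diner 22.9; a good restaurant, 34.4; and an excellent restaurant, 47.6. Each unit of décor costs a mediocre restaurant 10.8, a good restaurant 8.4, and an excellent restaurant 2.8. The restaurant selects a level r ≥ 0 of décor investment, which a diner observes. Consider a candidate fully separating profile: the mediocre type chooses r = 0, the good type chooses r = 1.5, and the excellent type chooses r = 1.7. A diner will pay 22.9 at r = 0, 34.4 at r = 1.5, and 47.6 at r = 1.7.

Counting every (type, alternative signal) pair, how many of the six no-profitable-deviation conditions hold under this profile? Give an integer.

3

Good (own payoff 34.4 − 8.4×1.5 = 21.8): to r=0 gives 22.9 → profitable ✗; to r=1.7 gives 47.6 − 8.4×1.7 = 33.32 → profitable ✗.
Mediocre (own payoff 22.9): to r=1.5 gives 34.4 − 10.8×1.5 = 18.2 → no gain ✓; to r=1.7 gives 47.6 − 10.8×1.7 = 29.24 → profitable ✗.
Excellent (own payoff 47.6 − 2.8×1.7 = 42.84): to r=0 gives 22.9 → no gain ✓; to r=1.5 gives 34.4 − 2.8×1.5 = 30.2 → no gain ✓.
3 of the 6 constraints hold; not an equilibrium.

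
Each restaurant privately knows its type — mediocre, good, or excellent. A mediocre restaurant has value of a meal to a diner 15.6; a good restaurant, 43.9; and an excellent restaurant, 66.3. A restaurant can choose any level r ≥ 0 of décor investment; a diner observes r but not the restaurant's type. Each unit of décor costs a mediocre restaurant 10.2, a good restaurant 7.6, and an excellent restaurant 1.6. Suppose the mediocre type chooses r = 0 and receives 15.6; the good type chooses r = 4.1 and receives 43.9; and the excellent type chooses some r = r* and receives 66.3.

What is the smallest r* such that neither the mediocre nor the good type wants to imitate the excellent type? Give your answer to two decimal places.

Mediocre type (on-path payoff 15.6) won't mimic when 15.6 ≥ 66.3 − 10.2·r*, i.e. r* ≥ 4.97.
Good type (on-path payoff 43.9 − 7.6×4.1 = 12.74) won't mimic when 12.74 ≥ 66.3 − 7.6·r*, i.e. r* ≥ 7.05.
Both must hold, so r* = max(4.97, 7.05) = 7.05. The good type's constraint binds.

7.05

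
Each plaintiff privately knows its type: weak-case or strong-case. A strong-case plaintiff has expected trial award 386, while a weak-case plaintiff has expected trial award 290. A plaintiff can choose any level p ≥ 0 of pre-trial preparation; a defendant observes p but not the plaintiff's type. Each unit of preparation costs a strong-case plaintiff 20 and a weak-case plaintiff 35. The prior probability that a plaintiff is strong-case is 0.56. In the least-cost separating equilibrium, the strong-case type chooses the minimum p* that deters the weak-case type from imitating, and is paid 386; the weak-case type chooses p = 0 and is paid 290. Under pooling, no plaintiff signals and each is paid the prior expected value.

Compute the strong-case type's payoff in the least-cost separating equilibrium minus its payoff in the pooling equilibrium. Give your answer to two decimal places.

Least-cost separating signal: p* solves 290 = 386 − 35·p*, so p* = (386 − 290)/35 ≈ 2.7429.
Strong-case type's separating payoff: 386 − 20 × p* = 386 − 20 × (386 − 290)/35 = 386 − 1920/35 ≈ 331.1429.
Pooling payoff: 0.56 × 386 + 0.44 × 290 = 343.76.
Difference: 331.1429 − 343.76 = -12.6171, i.e. -12.62 to two decimal places.
The strong-case type would prefer the pooling outcome.

-12.62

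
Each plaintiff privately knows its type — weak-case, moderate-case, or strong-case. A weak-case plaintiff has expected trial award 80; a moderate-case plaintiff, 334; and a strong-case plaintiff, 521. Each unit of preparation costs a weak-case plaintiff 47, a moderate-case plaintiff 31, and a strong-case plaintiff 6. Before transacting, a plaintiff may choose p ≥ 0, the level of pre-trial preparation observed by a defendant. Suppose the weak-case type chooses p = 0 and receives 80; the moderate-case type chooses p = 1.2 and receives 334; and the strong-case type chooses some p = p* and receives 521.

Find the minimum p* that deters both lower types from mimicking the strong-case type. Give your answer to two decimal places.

Moderate-case type (on-path payoff 334 − 31×1.2 = 296.8) won't mimic when 296.8 ≥ 521 − 31·p*, i.e. p* ≥ 7.23.
Weak-case type (on-path payoff 80) won't mimic when 80 ≥ 521 − 47·p*, i.e. p* ≥ 9.38.
Both must hold, so p* = max(9.38, 7.23) = 9.38. The weak-case type's constraint binds.

9.38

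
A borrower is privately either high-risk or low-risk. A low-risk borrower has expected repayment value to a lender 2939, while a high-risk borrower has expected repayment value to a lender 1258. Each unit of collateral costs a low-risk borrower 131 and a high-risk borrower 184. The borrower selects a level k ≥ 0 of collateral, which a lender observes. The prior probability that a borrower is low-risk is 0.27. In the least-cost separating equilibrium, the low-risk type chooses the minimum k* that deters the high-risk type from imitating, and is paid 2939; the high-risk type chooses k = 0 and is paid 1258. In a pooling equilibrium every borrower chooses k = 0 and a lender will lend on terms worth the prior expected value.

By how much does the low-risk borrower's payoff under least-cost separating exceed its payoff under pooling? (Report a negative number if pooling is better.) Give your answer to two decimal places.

Least-cost separating signal: k* solves 1258 = 2939 − 184·k*, so k* = (2939 − 1258)/184 ≈ 9.1359.
Low-risk type's separating payoff: 2939 − 131 × k* = 2939 − 131 × (2939 − 1258)/184 = 2939 − 220211/184 ≈ 1742.2011.
Pooling payoff: 0.27 × 2939 + 0.73 × 1258 = 1711.87.
Difference: 1742.2011 − 1711.87 = 30.3311, i.e. 30.33 to two decimal places.
The low-risk type prefers to separate.

30.33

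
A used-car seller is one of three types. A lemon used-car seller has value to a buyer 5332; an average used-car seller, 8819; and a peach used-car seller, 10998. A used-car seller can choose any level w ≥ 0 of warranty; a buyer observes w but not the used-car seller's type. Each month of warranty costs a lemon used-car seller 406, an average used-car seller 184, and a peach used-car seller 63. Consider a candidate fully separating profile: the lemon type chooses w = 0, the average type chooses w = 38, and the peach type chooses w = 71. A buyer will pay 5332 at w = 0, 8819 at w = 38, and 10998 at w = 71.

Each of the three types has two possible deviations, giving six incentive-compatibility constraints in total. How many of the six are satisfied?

5

Peach (own payoff 10998 − 63×71 = 6525): to w=0 gives 5332 → no gain ✓; to w=38 gives 8819 − 63×38 = 6425 → no gain ✓.
Lemon (own payoff 5332): to w=38 gives 8819 − 406×38 = -6609 → no gain ✓; to w=71 gives 10998 − 406×71 = -17828 → no gain ✓.
Average (own payoff 8819 − 184×38 = 1827): to w=0 gives 5332 → profitable ✗; to w=71 gives 10998 − 184×71 = -2066 → no gain ✓.
5 of the 6 constraints hold; not an equilibrium.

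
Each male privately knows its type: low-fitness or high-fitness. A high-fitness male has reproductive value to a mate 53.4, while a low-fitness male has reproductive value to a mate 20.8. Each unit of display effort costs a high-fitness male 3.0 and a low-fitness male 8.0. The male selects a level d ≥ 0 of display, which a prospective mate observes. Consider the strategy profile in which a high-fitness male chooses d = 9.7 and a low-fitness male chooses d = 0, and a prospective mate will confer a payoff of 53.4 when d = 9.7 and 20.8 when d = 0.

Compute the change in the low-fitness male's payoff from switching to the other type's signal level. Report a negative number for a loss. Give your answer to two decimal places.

-45.00

Playing d = 0 the low-fitness male receives 20.8.
Deviating to d = 9.7 brings payment 53.4 at cost 8.0 × 9.7 = 77.6, netting -24.2.
Gain from deviating: -24.2 − 20.8 = -45.00.
The gain is negative, so the low-fitness type's incentive-compatibility constraint is satisfied.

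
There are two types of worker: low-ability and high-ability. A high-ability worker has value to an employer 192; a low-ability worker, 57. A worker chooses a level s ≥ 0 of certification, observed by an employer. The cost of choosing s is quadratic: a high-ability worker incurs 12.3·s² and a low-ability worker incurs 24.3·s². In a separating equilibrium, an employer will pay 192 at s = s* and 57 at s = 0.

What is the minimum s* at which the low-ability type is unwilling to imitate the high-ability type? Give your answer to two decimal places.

The low-ability type at s = 0 receives 57; imitating at s* yields 192 − 24.3·s*².
Indifference: 57 = 192 − 24.3·s*², so s*² = (192 − 57) / 24.3 ≈ 5.5556.
s* = √5.5556 ≈ 2.36.

2.36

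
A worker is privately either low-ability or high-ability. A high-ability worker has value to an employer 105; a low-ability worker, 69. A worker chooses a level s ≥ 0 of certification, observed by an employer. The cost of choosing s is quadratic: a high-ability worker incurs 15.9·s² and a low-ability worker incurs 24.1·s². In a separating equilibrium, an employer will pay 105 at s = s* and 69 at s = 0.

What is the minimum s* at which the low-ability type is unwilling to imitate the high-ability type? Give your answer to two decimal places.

1.22

The low-ability type at s = 0 receives 69; imitating at s* yields 105 − 24.1·s*².
Indifference: 69 = 105 − 24.1·s*², so s*² = (105 − 69) / 24.1 ≈ 1.4938.
s* = √1.4938 ≈ 1.22.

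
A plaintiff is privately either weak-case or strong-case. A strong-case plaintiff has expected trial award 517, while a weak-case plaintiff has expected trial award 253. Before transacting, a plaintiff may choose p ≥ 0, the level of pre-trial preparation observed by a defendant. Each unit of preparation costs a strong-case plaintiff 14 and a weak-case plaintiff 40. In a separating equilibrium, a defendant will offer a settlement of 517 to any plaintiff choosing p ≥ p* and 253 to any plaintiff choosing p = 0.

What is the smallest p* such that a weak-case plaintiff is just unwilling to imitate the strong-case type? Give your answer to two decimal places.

6.60

A weak-case plaintiff choosing p = 0 receives 253.
Imitating at p* instead would pay 517 at cost 40·p*, netting 517 − 40·p*.
Indifference: 253 = 517 − 40·p*, so p* = (517 − 253) / 40 = 6.60.
At p* the weak-case type's incentive constraint just binds; the strong-case type strictly prefers p* since its per-unit cost is lower.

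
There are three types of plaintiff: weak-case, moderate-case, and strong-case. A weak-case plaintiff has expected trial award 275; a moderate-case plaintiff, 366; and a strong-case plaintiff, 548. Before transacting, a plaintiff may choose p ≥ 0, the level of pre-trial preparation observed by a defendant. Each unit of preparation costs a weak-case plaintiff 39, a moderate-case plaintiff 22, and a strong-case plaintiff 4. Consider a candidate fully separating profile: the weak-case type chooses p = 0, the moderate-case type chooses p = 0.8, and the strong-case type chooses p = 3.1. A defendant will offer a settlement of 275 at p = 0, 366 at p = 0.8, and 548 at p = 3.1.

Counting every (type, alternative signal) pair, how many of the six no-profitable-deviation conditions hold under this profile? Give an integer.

3

Moderate-case (own payoff 366 − 22×0.8 = 348.4): to p=0 gives 275 → no gain ✓; to p=3.1 gives 548 − 22×3.1 = 479.8 → profitable ✗.
Strong-case (own payoff 548 − 4×3.1 = 535.6): to p=0 gives 275 → no gain ✓; to p=0.8 gives 366 − 4×0.8 = 362.8 → no gain ✓.
Weak-case (own payoff 275): to p=0.8 gives 366 − 39×0.8 = 334.8 → profitable ✗; to p=3.1 gives 548 − 39×3.1 = 427.1 → profitable ✗.
3 of the 6 constraints hold; not an equilibrium.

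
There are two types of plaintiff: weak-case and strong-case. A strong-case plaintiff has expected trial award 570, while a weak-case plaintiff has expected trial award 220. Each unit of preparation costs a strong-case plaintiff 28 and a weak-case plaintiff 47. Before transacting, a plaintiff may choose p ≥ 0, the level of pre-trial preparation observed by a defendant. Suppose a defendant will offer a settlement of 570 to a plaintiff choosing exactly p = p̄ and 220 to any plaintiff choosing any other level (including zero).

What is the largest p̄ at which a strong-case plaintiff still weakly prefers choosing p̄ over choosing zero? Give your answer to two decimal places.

Choosing p̄ yields the strong-case type 570 − 28·p̄; choosing zero yields 220.
The strong-case type is indifferent at 570 − 28·p̄ = 220, i.e. p̄ = (570 − 220) / 28 = 12.50.
For any p̄ above 12.50 the strong-case type would rather pool at zero, so separation collapses.

12.50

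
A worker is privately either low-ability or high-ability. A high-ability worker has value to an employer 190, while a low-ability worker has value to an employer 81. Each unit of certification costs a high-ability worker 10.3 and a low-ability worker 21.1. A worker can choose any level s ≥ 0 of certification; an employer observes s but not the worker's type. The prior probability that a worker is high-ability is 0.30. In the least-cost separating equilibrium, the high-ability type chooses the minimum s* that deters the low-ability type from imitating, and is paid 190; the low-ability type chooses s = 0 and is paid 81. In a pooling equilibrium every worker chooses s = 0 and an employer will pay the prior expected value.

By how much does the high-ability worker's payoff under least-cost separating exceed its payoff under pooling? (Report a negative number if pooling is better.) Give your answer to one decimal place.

23.1

Least-cost separating signal: s* solves 81 = 190 − 21.1·s*, so s* = (190 − 81)/21.1 ≈ 5.1659.
High-ability type's separating payoff: 190 − 10.3 × s* = 190 − 10.3 × (190 − 81)/21.1 = 190 − 1122.7/21.1 ≈ 136.791.
Pooling payoff: 0.30 × 190 + 0.70 × 81 = 113.7.
Difference: 136.791 − 113.7 = 23.091, i.e. 23.1 to one decimal place.
The high-ability type prefers to separate.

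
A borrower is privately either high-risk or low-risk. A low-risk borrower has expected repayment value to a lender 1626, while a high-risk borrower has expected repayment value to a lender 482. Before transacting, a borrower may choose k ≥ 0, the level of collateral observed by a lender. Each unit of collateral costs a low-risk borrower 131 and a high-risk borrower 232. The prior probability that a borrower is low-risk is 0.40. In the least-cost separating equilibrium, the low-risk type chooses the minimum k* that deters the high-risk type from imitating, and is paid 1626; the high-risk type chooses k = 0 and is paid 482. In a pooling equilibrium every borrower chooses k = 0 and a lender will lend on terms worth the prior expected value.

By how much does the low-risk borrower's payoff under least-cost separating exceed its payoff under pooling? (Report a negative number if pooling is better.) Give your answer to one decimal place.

Least-cost separating signal: k* solves 482 = 1626 − 232·k*, so k* = (1626 − 482)/232 ≈ 4.9310.
Low-risk type's separating payoff: 1626 − 131 × k* = 1626 − 131 × (1626 − 482)/232 = 1626 − 149864/232 ≈ 980.034.
Pooling payoff: 0.40 × 1626 + 0.60 × 482 = 939.6.
Difference: 980.034 − 939.6 = 40.434, i.e. 40.4 to one decimal place.
The low-risk type prefers to separate.

40.4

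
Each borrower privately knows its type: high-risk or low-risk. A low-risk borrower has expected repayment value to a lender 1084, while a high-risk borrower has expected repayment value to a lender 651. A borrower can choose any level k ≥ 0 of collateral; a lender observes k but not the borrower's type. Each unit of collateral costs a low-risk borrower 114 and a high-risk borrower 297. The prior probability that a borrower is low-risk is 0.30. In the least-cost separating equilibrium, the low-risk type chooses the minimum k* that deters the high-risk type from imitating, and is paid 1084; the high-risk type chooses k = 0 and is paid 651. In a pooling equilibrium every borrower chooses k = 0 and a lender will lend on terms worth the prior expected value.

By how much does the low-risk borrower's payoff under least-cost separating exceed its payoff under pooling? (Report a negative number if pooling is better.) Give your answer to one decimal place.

Least-cost separating signal: k* solves 651 = 1084 − 297·k*, so k* = (1084 − 651)/297 ≈ 1.4579.
Low-risk type's separating payoff: 1084 − 114 × k* = 1084 − 114 × (1084 − 651)/297 = 1084 − 49362/297 ≈ 917.798.
Pooling payoff: 0.30 × 1084 + 0.70 × 651 = 780.9.
Difference: 917.798 − 780.9 = 136.898, i.e. 136.9 to one decimal place.
The low-risk type prefers to separate.

136.9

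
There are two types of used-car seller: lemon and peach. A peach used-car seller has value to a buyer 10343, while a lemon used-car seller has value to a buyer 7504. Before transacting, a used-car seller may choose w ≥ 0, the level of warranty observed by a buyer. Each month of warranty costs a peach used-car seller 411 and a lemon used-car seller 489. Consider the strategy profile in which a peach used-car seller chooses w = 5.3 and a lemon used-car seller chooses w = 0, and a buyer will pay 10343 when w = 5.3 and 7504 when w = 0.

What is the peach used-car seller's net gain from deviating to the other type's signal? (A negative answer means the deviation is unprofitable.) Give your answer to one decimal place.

Playing w = 5.3 the peach used-car seller receives 10343 − 411 × 5.3 = 8164.7.
Deviating to w = 0 yields 7504 instead.
Gain from deviating: 7504 − 8164.7 = -660.7.
The gain is negative, so the peach type's incentive-compatibility constraint is satisfied.

-660.7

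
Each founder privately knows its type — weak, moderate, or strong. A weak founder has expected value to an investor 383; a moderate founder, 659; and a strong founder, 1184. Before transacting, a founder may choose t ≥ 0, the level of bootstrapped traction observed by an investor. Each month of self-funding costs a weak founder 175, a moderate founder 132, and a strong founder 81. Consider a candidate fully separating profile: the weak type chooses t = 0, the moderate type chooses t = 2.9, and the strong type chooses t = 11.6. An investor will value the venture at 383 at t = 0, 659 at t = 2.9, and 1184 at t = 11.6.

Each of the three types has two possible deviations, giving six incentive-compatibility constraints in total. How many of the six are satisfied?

Strong (own payoff 1184 − 81×11.6 = 244.4): to t=0 gives 383 → profitable ✗; to t=2.9 gives 659 − 81×2.9 = 424.1 → profitable ✗.
Weak (own payoff 383): to t=2.9 gives 659 − 175×2.9 = 151.5 → no gain ✓; to t=11.6 gives 1184 − 175×11.6 = -846 → no gain ✓.
Moderate (own payoff 659 − 132×2.9 = 276.2): to t=0 gives 383 → profitable ✗; to t=11.6 gives 1184 − 132×11.6 = -347.2 → no gain ✓.
3 of the 6 constraints hold; not an equilibrium.

3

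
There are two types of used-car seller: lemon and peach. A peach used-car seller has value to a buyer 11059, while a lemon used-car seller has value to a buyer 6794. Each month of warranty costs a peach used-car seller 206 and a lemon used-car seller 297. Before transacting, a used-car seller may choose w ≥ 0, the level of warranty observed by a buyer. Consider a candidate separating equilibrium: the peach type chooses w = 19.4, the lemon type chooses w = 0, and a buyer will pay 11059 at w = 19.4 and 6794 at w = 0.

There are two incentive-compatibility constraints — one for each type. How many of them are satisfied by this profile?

Lemon type: stay at 0 → 6794; mimic → 11059 − 297 × 19.4 = 5297.2. IC holds (6794 ≥ 5297.2).
Peach type: signal → 11059 − 206 × 19.4 = 7062.6; deviate to 0 → 6794. IC holds (7062.6 ≥ 6794).
2 of 2 constraints hold, so this is a separating equilibrium.

2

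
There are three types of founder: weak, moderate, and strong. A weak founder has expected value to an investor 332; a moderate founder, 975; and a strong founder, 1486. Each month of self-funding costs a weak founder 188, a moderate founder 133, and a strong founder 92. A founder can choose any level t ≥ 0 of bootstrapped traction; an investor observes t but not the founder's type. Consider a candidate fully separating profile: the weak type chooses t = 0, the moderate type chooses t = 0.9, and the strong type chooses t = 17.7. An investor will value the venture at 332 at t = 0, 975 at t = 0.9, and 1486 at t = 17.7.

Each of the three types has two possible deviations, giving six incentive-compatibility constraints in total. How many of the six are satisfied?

3

Strong (own payoff 1486 − 92×17.7 = -142.4): to t=0 gives 332 → profitable ✗; to t=0.9 gives 975 − 92×0.9 = 892.2 → profitable ✗.
Moderate (own payoff 975 − 133×0.9 = 855.3): to t=0 gives 332 → no gain ✓; to t=17.7 gives 1486 − 133×17.7 = -868.1 → no gain ✓.
Weak (own payoff 332): to t=0.9 gives 975 − 188×0.9 = 805.8 → profitable ✗; to t=17.7 gives 1486 − 188×17.7 = -1841.6 → no gain ✓.
3 of the 6 constraints hold; not an equilibrium.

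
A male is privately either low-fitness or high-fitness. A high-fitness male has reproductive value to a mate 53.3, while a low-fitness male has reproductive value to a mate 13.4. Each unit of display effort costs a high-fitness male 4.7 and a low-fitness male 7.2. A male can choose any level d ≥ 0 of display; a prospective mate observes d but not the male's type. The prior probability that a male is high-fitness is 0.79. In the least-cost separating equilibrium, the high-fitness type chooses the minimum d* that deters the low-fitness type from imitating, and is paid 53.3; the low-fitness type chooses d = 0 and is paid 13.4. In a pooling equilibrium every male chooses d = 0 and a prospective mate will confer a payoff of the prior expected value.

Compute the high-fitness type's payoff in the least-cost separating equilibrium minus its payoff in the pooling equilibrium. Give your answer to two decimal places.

Least-cost separating signal: d* solves 13.4 = 53.3 − 7.2·d*, so d* = (53.3 − 13.4)/7.2 ≈ 5.5417.
High-fitness type's separating payoff: 53.3 − 4.7 × d* = 53.3 − 4.7 × (53.3 − 13.4)/7.2 = 53.3 − 187.53/7.2 ≈ 27.2542.
Pooling payoff: 0.79 × 53.3 + 0.21 × 13.4 = 44.921.
Difference: 27.2542 − 44.921 = -17.6668, i.e. -17.67 to two decimal places.
The high-fitness type would prefer the pooling outcome.

-17.67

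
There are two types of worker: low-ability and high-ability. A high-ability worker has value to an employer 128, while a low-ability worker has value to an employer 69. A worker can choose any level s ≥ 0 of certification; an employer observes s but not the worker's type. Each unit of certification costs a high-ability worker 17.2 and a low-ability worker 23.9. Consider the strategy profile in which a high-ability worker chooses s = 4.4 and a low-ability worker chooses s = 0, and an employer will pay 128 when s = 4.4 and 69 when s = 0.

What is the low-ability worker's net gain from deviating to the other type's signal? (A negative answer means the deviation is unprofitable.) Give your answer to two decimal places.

Playing s = 0 the low-ability worker receives 69.
Deviating to s = 4.4 brings payment 128 at cost 23.9 × 4.4 = 105.16, netting 22.84.
Gain from deviating: 22.84 − 69 = -46.16.
The gain is negative, so the low-ability type's incentive-compatibility constraint is satisfied.

-46.16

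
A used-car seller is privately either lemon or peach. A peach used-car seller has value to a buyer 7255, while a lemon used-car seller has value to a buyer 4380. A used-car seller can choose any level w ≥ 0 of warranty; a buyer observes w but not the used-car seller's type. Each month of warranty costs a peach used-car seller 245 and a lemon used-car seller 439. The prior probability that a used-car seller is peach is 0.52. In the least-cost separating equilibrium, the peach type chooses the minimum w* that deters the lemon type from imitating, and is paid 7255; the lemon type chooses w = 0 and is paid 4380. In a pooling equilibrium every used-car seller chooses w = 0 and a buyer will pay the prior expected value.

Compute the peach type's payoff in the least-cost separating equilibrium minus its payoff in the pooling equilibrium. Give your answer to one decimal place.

-224.5

Least-cost separating signal: w* solves 4380 = 7255 − 439·w*, so w* = (7255 − 4380)/439 ≈ 6.5490.
Peach type's separating payoff: 7255 − 245 × w* = 7255 − 245 × (7255 − 4380)/439 = 7255 − 704375/439 ≈ 5650.501.
Pooling payoff: 0.52 × 7255 + 0.48 × 4380 = 5875.
Difference: 5650.501 − 5875 = -224.499, i.e. -224.5 to one decimal place.
The peach type would prefer the pooling outcome.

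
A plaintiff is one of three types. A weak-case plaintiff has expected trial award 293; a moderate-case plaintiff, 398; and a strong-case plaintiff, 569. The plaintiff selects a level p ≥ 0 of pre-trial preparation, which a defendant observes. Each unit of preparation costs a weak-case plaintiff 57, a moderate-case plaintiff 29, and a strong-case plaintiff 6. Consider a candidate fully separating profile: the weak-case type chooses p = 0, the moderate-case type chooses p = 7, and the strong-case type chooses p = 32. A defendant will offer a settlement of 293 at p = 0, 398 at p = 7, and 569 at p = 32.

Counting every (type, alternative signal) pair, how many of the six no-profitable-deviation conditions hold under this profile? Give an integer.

Weak-case (own payoff 293): to p=7 gives 398 − 57×7 = -1 → no gain ✓; to p=32 gives 569 − 57×32 = -1255 → no gain ✓.
Strong-case (own payoff 569 − 6×32 = 377): to p=0 gives 293 → no gain ✓; to p=7 gives 398 − 6×7 = 356 → no gain ✓.
Moderate-case (own payoff 398 − 29×7 = 195): to p=0 gives 293 → profitable ✗; to p=32 gives 569 − 29×32 = -359 → no gain ✓.
5 of the 6 constraints hold; not an equilibrium.

5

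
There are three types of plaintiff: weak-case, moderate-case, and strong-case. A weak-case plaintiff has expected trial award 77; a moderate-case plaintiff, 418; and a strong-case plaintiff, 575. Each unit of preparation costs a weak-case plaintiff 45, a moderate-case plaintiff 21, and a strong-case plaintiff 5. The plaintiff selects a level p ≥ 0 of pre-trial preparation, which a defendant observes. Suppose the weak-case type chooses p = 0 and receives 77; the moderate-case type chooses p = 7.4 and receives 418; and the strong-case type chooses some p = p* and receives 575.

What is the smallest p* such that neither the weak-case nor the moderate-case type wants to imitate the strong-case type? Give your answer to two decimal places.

14.88

Moderate-case type (on-path payoff 418 − 21×7.4 = 262.6) won't mimic when 262.6 ≥ 575 − 21·p*, i.e. p* ≥ 14.88.
Weak-case type (on-path payoff 77) won't mimic when 77 ≥ 575 − 45·p*, i.e. p* ≥ 11.07.
Both must hold, so p* = max(11.07, 14.88) = 14.88. The moderate-case type's constraint binds.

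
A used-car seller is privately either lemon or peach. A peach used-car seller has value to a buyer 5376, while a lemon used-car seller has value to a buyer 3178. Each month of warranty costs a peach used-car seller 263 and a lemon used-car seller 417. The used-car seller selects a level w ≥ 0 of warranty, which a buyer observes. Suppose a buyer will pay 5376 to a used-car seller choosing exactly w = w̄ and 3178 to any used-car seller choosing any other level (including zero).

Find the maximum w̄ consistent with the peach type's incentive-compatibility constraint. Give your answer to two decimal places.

8.36

Choosing w̄ yields the peach type 5376 − 263·w̄; choosing zero yields 3178.
The peach type is indifferent at 5376 − 263·w̄ = 3178, i.e. w̄ = (5376 − 3178) / 263 ≈ 8.36.
For any w̄ above 8.36 the peach type would rather pool at zero, so separation collapses.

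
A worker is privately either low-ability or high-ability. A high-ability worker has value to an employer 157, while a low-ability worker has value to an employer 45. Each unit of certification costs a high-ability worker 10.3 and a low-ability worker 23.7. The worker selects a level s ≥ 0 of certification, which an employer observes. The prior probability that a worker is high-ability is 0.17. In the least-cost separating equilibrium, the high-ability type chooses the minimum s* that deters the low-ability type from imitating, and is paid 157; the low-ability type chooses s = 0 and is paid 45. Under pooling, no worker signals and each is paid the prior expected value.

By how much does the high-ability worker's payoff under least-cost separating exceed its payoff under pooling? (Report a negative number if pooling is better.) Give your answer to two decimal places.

Least-cost separating signal: s* solves 45 = 157 − 23.7·s*, so s* = (157 − 45)/23.7 ≈ 4.7257.
High-ability type's separating payoff: 157 − 10.3 × s* = 157 − 10.3 × (157 − 45)/23.7 = 157 − 1153.6/23.7 ≈ 108.3249.
Pooling payoff: 0.17 × 157 + 0.83 × 45 = 64.04.
Difference: 108.3249 − 64.04 = 44.2849, i.e. 44.28 to two decimal places.
The high-ability type prefers to separate.

44.28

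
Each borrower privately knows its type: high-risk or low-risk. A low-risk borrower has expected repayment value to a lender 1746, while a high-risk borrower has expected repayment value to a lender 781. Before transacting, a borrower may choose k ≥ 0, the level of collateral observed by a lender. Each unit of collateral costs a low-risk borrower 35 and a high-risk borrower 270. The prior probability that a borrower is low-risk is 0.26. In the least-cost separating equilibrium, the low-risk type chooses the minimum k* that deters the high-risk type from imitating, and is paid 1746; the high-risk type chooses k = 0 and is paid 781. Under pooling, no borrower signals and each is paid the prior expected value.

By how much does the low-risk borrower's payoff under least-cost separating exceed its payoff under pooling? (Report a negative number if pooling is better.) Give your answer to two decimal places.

589.01

Least-cost separating signal: k* solves 781 = 1746 − 270·k*, so k* = (1746 − 781)/270 ≈ 3.5741.
Low-risk type's separating payoff: 1746 − 35 × k* = 1746 − 35 × (1746 − 781)/270 = 1746 − 33775/270 ≈ 1620.9074.
Pooling payoff: 0.26 × 1746 + 0.74 × 781 = 1031.9.
Difference: 1620.9074 − 1031.9 = 589.0074, i.e. 589.01 to two decimal places.
The low-risk type prefers to separate.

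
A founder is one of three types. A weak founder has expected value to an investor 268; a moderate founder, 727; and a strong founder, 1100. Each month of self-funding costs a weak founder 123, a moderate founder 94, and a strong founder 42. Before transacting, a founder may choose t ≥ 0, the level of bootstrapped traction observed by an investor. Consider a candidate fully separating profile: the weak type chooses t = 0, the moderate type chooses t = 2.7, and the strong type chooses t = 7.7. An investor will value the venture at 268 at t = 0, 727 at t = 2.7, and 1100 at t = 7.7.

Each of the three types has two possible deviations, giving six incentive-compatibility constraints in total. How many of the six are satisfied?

5

Moderate (own payoff 727 − 94×2.7 = 473.2): to t=0 gives 268 → no gain ✓; to t=7.7 gives 1100 − 94×7.7 = 376.2 → no gain ✓.
Weak (own payoff 268): to t=2.7 gives 727 − 123×2.7 = 394.9 → profitable ✗; to t=7.7 gives 1100 − 123×7.7 = 152.9 → no gain ✓.
Strong (own payoff 1100 − 42×7.7 = 776.6): to t=0 gives 268 → no gain ✓; to t=2.7 gives 727 − 42×2.7 = 613.6 → no gain ✓.
5 of the 6 constraints hold; not an equilibrium.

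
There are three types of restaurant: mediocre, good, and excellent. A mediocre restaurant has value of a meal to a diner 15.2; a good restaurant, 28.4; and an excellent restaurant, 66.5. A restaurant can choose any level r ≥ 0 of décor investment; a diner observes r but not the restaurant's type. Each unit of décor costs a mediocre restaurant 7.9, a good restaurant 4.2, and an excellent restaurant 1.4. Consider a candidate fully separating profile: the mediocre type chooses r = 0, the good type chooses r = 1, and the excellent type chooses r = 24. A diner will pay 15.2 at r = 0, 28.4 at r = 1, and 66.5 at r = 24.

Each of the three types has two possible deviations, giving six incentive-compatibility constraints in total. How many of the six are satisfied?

Mediocre (own payoff 15.2): to r=1 gives 28.4 − 7.9×1 = 20.5 → profitable ✗; to r=24 gives 66.5 − 7.9×24 = -123.1 → no gain ✓.
Excellent (own payoff 66.5 − 1.4×24 = 32.9): to r=0 gives 15.2 → no gain ✓; to r=1 gives 28.4 − 1.4×1 = 27 → no gain ✓.
Good (own payoff 28.4 − 4.2×1 = 24.2): to r=0 gives 15.2 → no gain ✓; to r=24 gives 66.5 − 4.2×24 = -34.3 → no gain ✓.
5 of the 6 constraints hold; not an equilibrium.

5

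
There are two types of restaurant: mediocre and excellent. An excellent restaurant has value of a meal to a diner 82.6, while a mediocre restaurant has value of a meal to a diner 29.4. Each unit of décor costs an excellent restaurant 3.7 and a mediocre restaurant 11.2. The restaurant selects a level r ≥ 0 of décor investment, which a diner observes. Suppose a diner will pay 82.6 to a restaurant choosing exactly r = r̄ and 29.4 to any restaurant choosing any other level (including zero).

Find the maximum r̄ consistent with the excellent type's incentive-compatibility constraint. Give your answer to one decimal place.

Choosing r̄ yields the excellent type 82.6 − 3.7·r̄; choosing zero yields 29.4.
The excellent type is indifferent at 82.6 − 3.7·r̄ = 29.4, i.e. r̄ = (82.6 − 29.4) / 3.7 ≈ 14.4.
For any r̄ above 14.4 the excellent type would rather pool at zero, so separation collapses.

14.4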